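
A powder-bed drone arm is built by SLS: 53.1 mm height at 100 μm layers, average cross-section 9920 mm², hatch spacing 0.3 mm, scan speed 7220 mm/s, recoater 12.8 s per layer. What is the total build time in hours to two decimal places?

2.56 hours

Layer count = ceil(53.1 / 0.1) = 531.
Hatch length per layer = 9920 / 0.3 = 33066.7 mm.
Laser time per layer = 33066.7 / 7220, so 4.5799 s.
Layer cycle = 4.5799 + 12.8 = 17.3799 s.
Total: 531 × 17.3799 s = 9228.7269 s → 2.56 hours.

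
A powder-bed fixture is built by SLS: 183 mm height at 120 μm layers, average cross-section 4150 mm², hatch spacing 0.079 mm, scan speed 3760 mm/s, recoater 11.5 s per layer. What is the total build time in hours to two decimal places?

Number of layers: 183 / 0.12 → 1525 (rounded up).
Per-layer scan distance: 4150 / 0.079 → 52531.6 mm.
Scan time per layer: 52531.6 / 3760 → 13.9712 s.
Per-layer time = 13.9712 + 11.5, so 25.4712 s.
1525 layers × 25.4712 s/layer = 38843.58 s, i.e. 10.79 hours.

10.79 hours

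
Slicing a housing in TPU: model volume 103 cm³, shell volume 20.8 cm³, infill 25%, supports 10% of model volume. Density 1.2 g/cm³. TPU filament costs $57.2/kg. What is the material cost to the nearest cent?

$3.55

Interior volume = 103 − 20.8 = 82.2 cm³.
Infill deposited = 0.25 × 82.2 = 20.55 cm³.
Support: 0.10 × 103 → 10.3 cm³.
Deposited volume: 20.8 + 20.55 + 10.3 → 51.65 cm³.
Mass = 51.65 × 1.2 = 61.98 g.
At $57.2/kg: 61.98/1000 × 57.2 = $3.55.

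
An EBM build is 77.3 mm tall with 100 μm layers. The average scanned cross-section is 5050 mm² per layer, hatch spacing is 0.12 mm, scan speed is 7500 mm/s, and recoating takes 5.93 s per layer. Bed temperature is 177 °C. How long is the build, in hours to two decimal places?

2.48 hours

Layer count = ceil(77.3 / 0.1) = 773.
Hatch length per layer = 5050 / 0.12 = 42083.3 mm.
Beam time per layer = 42083.3 / 7500 = 5.6111 s.
Per-layer time = 5.6111 + 5.93 = 11.5411 s.
Build time = 773 × 11.5411 = 8921.2703 s = 2.48 hours.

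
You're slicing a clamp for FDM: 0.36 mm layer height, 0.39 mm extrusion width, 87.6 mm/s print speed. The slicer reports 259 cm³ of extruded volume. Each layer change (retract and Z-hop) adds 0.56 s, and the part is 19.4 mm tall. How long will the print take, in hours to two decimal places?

Extrusion cross-section = 0.36 × 0.39, so 0.1404 mm².
Total extruded path = 259000/0.1404 = 1844729.3 mm.
Extrusion time = 1844729.3 / 87.6 = 21058.6 s.
Layer count = ceil(19.4 / 0.36) = 54.
Non-print overhead: 54 × 0.56 → 30.24 s.
Altogether 21058.6 + 30.24 = 21088.84 s, i.e. 5.86 hours.

5.86 hours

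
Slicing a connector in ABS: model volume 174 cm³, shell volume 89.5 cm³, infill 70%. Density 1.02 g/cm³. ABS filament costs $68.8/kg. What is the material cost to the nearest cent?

$10.43

Interior volume = 174 − 89.5, so 84.5 cm³.
Infill deposited = 0.70 × 84.5, so 59.15 cm³.
Total printed volume = 89.5 + 59.15 = 148.65 cm³.
Mass = 148.65 × 1.02, so 151.623 g.
At $68.8/kg: 151.623/1000 × 68.8 = $10.43.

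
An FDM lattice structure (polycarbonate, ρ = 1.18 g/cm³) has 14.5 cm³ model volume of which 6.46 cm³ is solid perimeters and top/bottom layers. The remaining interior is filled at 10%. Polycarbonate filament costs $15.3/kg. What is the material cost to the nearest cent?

Infill region = 14.5 − 6.46 = 8.04 cm³.
Infill deposited: 0.10 × 8.04 → 0.804 cm³.
Deposited volume: 6.46 + 0.804 → 7.264 cm³.
Mass = 7.264 × 1.18 = 8.57152 g.
Cost = 8.57152 g / 1000 × $15.3/kg = $0.13.

$0.13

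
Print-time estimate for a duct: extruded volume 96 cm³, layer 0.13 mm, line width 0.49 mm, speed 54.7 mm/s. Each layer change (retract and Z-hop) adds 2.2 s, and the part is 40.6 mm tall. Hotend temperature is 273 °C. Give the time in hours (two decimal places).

Extrusion cross-section: 0.13 × 0.49 → 0.0637 mm².
Toolpath length = 96 cm³ / 0.0637 mm² = 96000 / 0.0637 = 1507064.4 mm.
Print-move time = 1507064.4 / 54.7 = 27551.5 s.
Layers = ⌈40.6/0.13⌉ = 313.
Layer-change overhead: 313 × 2.2 → 688.6 s.
Altogether 27551.5 + 688.6 = 28240.1 s, i.e. 7.84 hours.

7.84 hours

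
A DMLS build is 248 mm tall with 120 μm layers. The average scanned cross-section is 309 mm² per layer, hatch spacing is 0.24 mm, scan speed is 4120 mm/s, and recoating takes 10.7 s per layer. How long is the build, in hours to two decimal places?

Layer count = ceil(248 / 0.12) = 2067.
Scan path per layer = 309 / 0.24 = 1287.5 mm.
Laser time per layer = 1287.5 / 4120 = 0.3125 s.
Per-layer time: 0.3125 + 10.7 → 11.0125 s.
Build time = 2067 × 11.0125 = 22762.8375 s = 6.32 hours.

6.32 hours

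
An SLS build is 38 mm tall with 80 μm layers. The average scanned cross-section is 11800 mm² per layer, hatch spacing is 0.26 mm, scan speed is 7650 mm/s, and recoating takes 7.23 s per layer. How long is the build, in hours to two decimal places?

Layer count = ceil(38 / 0.08) = 475.
Hatch length per layer = 11800 / 0.26, so 45384.6 mm.
Scan time per layer = 45384.6 / 7650 = 5.9326 s.
Per-layer time: 5.9326 + 7.23 → 13.1626 s.
Build time = 475 × 13.1626 = 6252.235 s = 1.74 hours.

1.74 hours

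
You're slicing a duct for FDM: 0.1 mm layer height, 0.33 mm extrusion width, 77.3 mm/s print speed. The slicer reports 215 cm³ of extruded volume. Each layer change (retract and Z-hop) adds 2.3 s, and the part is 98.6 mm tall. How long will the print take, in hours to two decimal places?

24.04 hours

Bead cross-section: 0.1 × 0.33 → 0.033 mm².
Total extruded path = 215000/0.033 = 6515151.5 mm.
Print-move time = 6515151.5 / 77.3 = 84284 s.
Layer count = ceil(98.6 / 0.1) = 986.
Non-print overhead = 986 × 2.3, so 2267.8 s.
Altogether 84284 + 2267.8 = 86551.8 s, i.e. 24.04 hours.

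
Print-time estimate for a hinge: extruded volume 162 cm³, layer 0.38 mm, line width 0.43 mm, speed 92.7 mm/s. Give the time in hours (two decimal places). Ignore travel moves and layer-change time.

2.97 hours

Line area: 0.38 × 0.43 → 0.1634 mm².
Toolpath length = 162 cm³ / 0.1634 mm² = 162000 / 0.1634 = 991432.1 mm.
Time extruding: 991432.1 / 92.7 → 10695.1 s.
That's 10695.1 s → 2.97 hours.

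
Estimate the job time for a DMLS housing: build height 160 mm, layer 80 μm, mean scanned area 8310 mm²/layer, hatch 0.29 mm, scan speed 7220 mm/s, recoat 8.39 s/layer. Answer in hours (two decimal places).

Layer count = ceil(160 / 0.08) = 2000.
Scan path per layer = 8310 / 0.29, so 28655.2 mm.
Laser time per layer = 28655.2 / 7220, so 3.9689 s.
Layer cycle: 3.9689 + 8.39 → 12.3589 s.
2000 layers × 12.3589 s/layer = 24717.8 s, i.e. 6.87 hours.

6.87 hours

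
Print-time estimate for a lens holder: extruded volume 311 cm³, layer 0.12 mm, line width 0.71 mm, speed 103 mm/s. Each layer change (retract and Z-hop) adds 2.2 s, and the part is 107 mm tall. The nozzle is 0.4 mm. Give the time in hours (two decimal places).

Line area: 0.12 × 0.71 → 0.0852 mm².
Total extruded path = 311000/0.0852 = 3650234.7 mm.
Time extruding = 3650234.7 / 103 = 35439.2 s.
Number of layers: 107 / 0.12 → 892 (rounded up).
Z-hop total = 892 × 2.2 = 1962.4 s.
Altogether 35439.2 + 1962.4 = 37401.6 s, i.e. 10.39 hours.

10.39 hours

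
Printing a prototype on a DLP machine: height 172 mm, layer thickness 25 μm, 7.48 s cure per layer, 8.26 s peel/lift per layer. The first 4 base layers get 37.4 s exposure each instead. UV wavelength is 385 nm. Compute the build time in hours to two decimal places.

30.11 hours

Number of layers: 172 / 0.025 → 6880 (rounded up).
Base layers: 4 × (37.4 + 8.26) → 182.64 s.
Normal layers: 6876 × (7.48 + 8.26) → 108228.24 s.
Sum: 182.64 + 108228.24 = 108410.88 s → 30.11 hours.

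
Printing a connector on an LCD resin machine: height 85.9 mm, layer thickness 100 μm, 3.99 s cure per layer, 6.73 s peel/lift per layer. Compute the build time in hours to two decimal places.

Number of layers: 85.9 / 0.1 → 859 (rounded up).
Each layer takes = 3.99 + 6.73, so 10.72 s.
Build time: 859 × 10.72 s = 9208.48 s, i.e. 2.56 hours.

2.56 hours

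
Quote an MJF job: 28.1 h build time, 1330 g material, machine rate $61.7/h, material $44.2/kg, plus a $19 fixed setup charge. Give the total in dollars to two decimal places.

Time charge = 61.7 × 28.1, so $1733.77.
Material cost: 44.2 × 1330/1000 → $58.786.
Adding setup: 1733.77 + 58.786 + 19 → 1811.556 ≈ $1811.56.

$1811.56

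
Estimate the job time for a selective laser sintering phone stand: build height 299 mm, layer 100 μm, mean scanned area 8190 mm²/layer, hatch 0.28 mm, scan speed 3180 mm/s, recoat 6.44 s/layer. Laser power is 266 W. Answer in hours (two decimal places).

12.99 hours

Number of layers: 299 / 0.1 → 2990 (rounded up).
Scan path per layer: 8190 / 0.28 → 29250 mm.
Scan time per layer: 29250 / 3180 → 9.1981 s.
Time per layer = 9.1981 + 6.44, so 15.6381 s.
Build time = 2990 × 15.6381 = 46757.919 s = 12.99 hours.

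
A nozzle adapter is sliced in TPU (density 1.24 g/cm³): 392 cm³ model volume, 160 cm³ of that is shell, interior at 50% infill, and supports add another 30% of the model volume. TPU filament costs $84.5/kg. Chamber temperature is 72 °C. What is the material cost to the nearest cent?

Volume inside the shell: 392 − 160 → 232 cm³.
Infill volume = 0.50 × 232 = 116 cm³.
Support: 0.30 × 392 → 117.6 cm³.
Deposited volume: 160 + 116 + 117.6 → 393.6 cm³.
Mass: 393.6 × 1.24 → 488.064 g.
Cost = 488.064 g / 1000 × $84.5/kg = $41.24.

$41.24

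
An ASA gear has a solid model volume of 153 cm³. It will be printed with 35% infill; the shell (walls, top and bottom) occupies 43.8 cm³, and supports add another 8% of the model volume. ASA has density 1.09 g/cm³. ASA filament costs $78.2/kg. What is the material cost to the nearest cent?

$8.03

Volume inside the shell = 153 − 43.8, so 109.2 cm³.
Infill deposited = 0.35 × 109.2, so 38.22 cm³.
Support = 0.08 × 153, so 12.24 cm³.
Total printed volume = 43.8 + 38.22 + 12.24, so 94.26 cm³.
Mass = 94.26 × 1.09 = 102.7434 g.
At $78.2/kg: 102.7434/1000 × 78.2 = $8.03.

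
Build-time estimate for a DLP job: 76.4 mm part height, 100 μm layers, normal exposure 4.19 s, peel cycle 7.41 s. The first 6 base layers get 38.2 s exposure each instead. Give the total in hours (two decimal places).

Number of layers: 76.4 / 0.1 → 764 (rounded up).
Base layers = 6 × (38.2 + 7.41), so 273.66 s.
Regular layers = 758 × (4.19 + 7.41) = 8792.8 s.
Total = 273.66 + 8792.8 = 9066.46 s = 2.52 hours.

2.52 hours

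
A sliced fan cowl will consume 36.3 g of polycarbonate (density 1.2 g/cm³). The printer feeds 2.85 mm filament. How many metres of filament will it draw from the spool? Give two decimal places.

4.74 m

Volume = 36.3 g / 1.2 g·cm⁻³ = 30.25 cm³ = 30250 mm³.
Filament cross-section = π × (2.85/2)² = 6.3794 mm².
L = V/A = 30250/6.3794 = 4741.83 mm → 4.74 m.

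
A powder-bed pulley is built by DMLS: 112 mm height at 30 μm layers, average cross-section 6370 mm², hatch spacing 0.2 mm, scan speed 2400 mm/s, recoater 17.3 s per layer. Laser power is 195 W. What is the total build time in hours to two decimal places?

31.71 hours

Layers = ⌈112/0.03⌉ = 3734.
Hatch length per layer = 6370 / 0.2, so 31850 mm.
Per-layer scan time = 31850 / 2400, so 13.2708 s.
Layer cycle: 13.2708 + 17.3 → 30.5708 s.
Build time = 3734 × 30.5708 = 114151.3672 s = 31.71 hours.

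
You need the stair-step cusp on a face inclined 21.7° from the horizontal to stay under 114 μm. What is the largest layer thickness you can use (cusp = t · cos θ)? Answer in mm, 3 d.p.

t = h_c / cos θ = 0.114 / 0.9291 = 0.123 mm.

0.123 mm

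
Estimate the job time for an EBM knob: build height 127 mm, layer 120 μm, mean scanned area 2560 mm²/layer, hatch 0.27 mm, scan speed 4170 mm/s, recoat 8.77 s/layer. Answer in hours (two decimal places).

Layer count = ceil(127 / 0.12) = 1059.
Per-layer scan distance: 2560 / 0.27 → 9481.5 mm.
Beam time per layer: 9481.5 / 4170 → 2.2737 s.
Layer cycle = 2.2737 + 8.77, so 11.0437 s.
1059 layers × 11.0437 s/layer = 11695.2783 s, i.e. 3.25 hours.

3.25 hours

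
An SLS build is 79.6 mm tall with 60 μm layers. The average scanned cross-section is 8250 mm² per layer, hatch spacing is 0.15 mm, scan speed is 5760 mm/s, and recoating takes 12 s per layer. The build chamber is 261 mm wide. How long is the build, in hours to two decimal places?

7.94 hours

Number of layers: 79.6 / 0.06 → 1327 (rounded up).
Per-layer scan distance = 8250 / 0.15 = 55000 mm.
Laser time per layer = 55000 / 5760 = 9.5486 s.
Time per layer: 9.5486 + 12 → 21.5486 s.
Total: 1327 × 21.5486 s = 28594.9922 s → 7.94 hours.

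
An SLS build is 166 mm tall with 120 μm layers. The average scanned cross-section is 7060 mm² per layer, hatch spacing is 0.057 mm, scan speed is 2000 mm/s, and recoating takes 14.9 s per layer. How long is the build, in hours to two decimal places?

Layers = ⌈166/0.12⌉ = 1384.
Hatch length per layer = 7060 / 0.057 = 123859.6 mm.
Scan time per layer = 123859.6 / 2000 = 61.9298 s.
Time per layer = 61.9298 + 14.9 = 76.8298 s.
Total: 1384 × 76.8298 s = 106332.4432 s → 29.54 hours.

29.54 hours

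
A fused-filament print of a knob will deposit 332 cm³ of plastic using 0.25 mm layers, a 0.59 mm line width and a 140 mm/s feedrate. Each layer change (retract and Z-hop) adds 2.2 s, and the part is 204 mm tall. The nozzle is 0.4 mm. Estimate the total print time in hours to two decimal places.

Line area = 0.25 × 0.59, so 0.1475 mm².
Total extruded path = 332000/0.1475 = 2250847.5 mm.
Print-move time = 2250847.5 / 140, so 16077.5 s.
Layer count = ceil(204 / 0.25) = 816.
Z-hop total: 816 × 2.2 → 1795.2 s.
Total = 16077.5 + 1795.2 = 17872.7 s = 4.96 hours.

4.96 hours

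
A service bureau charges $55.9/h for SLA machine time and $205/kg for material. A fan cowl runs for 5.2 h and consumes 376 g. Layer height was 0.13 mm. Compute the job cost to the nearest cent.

$367.76

Time charge = 55.9 × 5.2, so $290.68.
Feedstock cost = 205 × 376/1000, so $77.08.
Job cost: 290.68 + 77.08 = $367.76.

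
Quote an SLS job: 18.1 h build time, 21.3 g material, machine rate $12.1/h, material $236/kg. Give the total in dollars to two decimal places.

$224.04

Time charge = 12.1 × 18.1, so $219.01.
Feedstock cost = 236 × 21.3/1000, so $5.0268.
Job cost: 219.01 + 5.0268 = 224.0368 ≈ $224.04.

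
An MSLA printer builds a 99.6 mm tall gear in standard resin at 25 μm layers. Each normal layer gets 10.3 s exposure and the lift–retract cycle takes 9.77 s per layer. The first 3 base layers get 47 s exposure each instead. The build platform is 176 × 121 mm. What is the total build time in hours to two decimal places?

Layer count = ceil(99.6 / 0.025) = 3984.
Bottom layers = 3 × (47 + 9.77) = 170.31 s.
Normal layers: 3981 × (10.3 + 9.77) → 79898.67 s.
Sum: 170.31 + 79898.67 = 80068.98 s → 22.24 hours.

22.24 hours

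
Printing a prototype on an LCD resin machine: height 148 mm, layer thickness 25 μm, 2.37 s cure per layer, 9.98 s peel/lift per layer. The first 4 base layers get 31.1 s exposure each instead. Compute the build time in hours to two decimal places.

Number of layers: 148 / 0.025 → 5920 (rounded up).
Bottom layers = 4 × (31.1 + 9.98), so 164.32 s.
Normal layers = 5916 × (2.37 + 9.98), so 73062.6 s.
Total = 164.32 + 73062.6 = 73226.92 s = 20.34 hours.

20.34 hours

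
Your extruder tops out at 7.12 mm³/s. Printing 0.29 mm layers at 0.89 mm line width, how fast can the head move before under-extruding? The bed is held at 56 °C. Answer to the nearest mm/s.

28 mm/s

A = 0.29 × 0.89, so 0.2581 mm².
Max speed = 7.12 / 0.2581 = 27.59 ≈ 28 mm/s.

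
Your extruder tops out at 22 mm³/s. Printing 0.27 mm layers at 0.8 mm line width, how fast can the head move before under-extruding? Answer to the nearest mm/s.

102 mm/s

A = 0.27 × 0.8 = 0.216 mm².
v_max = Q/A = 22/0.216 = 101.85 mm/s → 102 mm/s.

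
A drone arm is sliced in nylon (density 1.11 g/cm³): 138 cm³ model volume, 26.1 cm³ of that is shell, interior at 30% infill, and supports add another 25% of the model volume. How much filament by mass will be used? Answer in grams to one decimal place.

Infill region: 138 − 26.1 → 111.9 cm³.
Infill deposited = 0.30 × 111.9 = 33.57 cm³.
Support: 0.25 × 138 → 34.5 cm³.
Total printed volume: 26.1 + 33.57 + 34.5 → 94.17 cm³.
Mass = 94.17 × 1.11, so 104.5287 g.

104.5 g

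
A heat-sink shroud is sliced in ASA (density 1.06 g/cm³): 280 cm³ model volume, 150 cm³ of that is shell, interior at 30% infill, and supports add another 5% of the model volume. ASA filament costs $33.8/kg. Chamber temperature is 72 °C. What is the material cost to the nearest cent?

$7.27

Interior volume: 280 − 150 → 130 cm³.
Deposited infill = 0.30 × 130, so 39 cm³.
Support = 0.05 × 280, so 14 cm³.
Total printed volume: 150 + 39 + 14 → 203 cm³.
Mass: 203 × 1.06 → 215.18 g.
Cost = 215.18 g / 1000 × $33.8/kg = $7.27.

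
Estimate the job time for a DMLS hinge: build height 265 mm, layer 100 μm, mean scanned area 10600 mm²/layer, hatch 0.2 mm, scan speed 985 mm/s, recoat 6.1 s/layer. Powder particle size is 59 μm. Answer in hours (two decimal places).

44.10 hours

Number of layers: 265 / 0.1 → 2650 (rounded up).
Scan path per layer = 10600 / 0.2, so 53000 mm.
Per-layer scan time = 53000 / 985 = 53.8071 s.
Time per layer = 53.8071 + 6.1, so 59.9071 s.
Build time = 2650 × 59.9071 = 158753.815 s = 44.10 hours.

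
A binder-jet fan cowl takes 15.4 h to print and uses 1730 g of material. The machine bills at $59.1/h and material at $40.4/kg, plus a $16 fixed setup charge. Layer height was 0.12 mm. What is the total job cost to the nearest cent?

$996.03

Time charge: 59.1 × 15.4 → $910.14.
Feedstock cost: 40.4 × 1730/1000 → $69.892.
Adding setup: 910.14 + 69.892 + 16 → 996.032 ≈ $996.03.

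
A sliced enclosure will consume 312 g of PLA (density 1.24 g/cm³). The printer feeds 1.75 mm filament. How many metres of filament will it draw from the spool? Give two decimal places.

104.61 m

Extruded volume: 312/1.24 = 251.6129 cm³ (251612.9 mm³).
Filament cross-section = π × (1.75/2)² = 2.4053 mm².
Length = 251612.9 / 2.4053 = 104607.7 mm = 104.61 m.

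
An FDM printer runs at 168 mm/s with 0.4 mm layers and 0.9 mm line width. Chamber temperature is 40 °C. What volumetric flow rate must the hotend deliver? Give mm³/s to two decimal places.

60.48

Extrusion cross-section: 0.4 × 0.9 → 0.36 mm².
Volumetric flow = 168 × 0.36 = 60.48 mm³/s.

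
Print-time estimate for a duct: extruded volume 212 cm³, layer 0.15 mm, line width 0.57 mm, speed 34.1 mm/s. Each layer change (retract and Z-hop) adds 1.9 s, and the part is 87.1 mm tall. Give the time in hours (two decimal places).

20.50 hours

Line area: 0.15 × 0.57 → 0.0855 mm².
Path length: 212000 mm³ / 0.0855 mm² → 2479532.2 mm.
Print-move time = 2479532.2 / 34.1 = 72713.6 s.
Layers = ⌈87.1/0.15⌉ = 581.
Non-print overhead = 581 × 1.9, so 1103.9 s.
Total = 72713.6 + 1103.9 = 73817.5 s = 20.50 hours.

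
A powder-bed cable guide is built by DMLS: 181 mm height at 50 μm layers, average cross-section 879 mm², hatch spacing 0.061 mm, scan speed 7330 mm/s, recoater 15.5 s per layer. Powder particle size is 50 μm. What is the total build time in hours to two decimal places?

Layers = ⌈181/0.05⌉ = 3620.
Hatch length per layer = 879 / 0.061 = 14409.8 mm.
Laser time per layer: 14409.8 / 7330 → 1.9659 s.
Layer cycle: 1.9659 + 15.5 → 17.4659 s.
Total: 3620 × 17.4659 s = 63226.558 s → 17.56 hours.

17.56 hours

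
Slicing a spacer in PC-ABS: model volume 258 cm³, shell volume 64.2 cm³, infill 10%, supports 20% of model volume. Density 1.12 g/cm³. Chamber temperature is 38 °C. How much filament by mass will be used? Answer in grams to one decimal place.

151.4 g

Volume inside the shell = 258 − 64.2, so 193.8 cm³.
Infill volume: 0.10 × 193.8 → 19.38 cm³.
Support = 0.20 × 258 = 51.6 cm³.
Total printed volume = 64.2 + 19.38 + 51.6, so 135.18 cm³.
Mass = 135.18 × 1.12 = 151.4016 g.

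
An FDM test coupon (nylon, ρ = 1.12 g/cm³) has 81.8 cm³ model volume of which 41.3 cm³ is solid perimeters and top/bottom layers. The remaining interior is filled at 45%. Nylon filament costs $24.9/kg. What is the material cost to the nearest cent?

Infill region = 81.8 − 41.3 = 40.5 cm³.
Deposited infill = 0.45 × 40.5 = 18.225 cm³.
Deposited volume = 41.3 + 18.225, so 59.525 cm³.
Mass = 59.525 × 1.12 = 66.668 g.
At $24.9/kg: 66.668/1000 × 24.9 = $1.66.

$1.66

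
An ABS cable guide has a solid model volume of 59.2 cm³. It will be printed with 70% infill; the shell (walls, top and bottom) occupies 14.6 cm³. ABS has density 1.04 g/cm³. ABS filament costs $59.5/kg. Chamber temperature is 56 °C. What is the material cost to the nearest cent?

$2.84

Interior volume = 59.2 − 14.6, so 44.6 cm³.
Infill deposited = 0.70 × 44.6 = 31.22 cm³.
Total printed volume = 14.6 + 31.22, so 45.82 cm³.
Mass = 45.82 × 1.04, so 47.6528 g.
At $59.5/kg: 47.6528/1000 × 59.5 = $2.84.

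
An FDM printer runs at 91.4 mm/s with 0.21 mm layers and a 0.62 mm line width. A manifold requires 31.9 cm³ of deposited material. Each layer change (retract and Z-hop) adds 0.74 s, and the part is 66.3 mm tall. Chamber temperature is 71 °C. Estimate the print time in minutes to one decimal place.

48.6 minutes

Bead cross-section: 0.21 × 0.62 → 0.1302 mm².
Total extruded path = 31900/0.1302 = 245007.7 mm.
Extrusion time = 245007.7 / 91.4 = 2680.6 s.
Layer count = ceil(66.3 / 0.21) = 316.
Z-hop total = 316 × 0.74, so 233.84 s.
Altogether 2680.6 + 233.84 = 2914.44 s, i.e. 48.6 minutes.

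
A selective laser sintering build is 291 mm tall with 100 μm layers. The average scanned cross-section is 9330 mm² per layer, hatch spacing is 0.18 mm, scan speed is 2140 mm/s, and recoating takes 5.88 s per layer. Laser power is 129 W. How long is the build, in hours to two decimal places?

24.33 hours

Layer count = ceil(291 / 0.1) = 2910.
Hatch length per layer = 9330 / 0.18, so 51833.3 mm.
Scan time per layer: 51833.3 / 2140 → 24.2212 s.
Layer cycle = 24.2212 + 5.88, so 30.1012 s.
2910 layers × 30.1012 s/layer = 87594.492 s, i.e. 24.33 hours.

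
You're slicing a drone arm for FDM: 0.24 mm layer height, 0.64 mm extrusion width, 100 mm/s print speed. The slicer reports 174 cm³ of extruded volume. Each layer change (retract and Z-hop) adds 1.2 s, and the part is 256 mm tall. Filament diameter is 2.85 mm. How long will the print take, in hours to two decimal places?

Line area = 0.24 × 0.64 = 0.1536 mm².
Total extruded path = 174000/0.1536 = 1132812.5 mm.
Extrusion time = 1132812.5 / 100 = 11328.1 s.
Layer count = ceil(256 / 0.24) = 1067.
Z-hop total: 1067 × 1.2 → 1280.4 s.
Total = 11328.1 + 1280.4 = 12608.5 s = 3.50 hours.

3.50 hours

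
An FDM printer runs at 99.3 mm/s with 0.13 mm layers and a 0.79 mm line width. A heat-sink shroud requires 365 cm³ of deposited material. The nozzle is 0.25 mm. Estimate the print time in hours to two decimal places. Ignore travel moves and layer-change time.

Bead cross-section: 0.13 × 0.79 → 0.1027 mm².
Toolpath length = 365 cm³ / 0.1027 mm² = 365000 / 0.1027 = 3554040.9 mm.
Time extruding = 3554040.9 / 99.3 = 35790.9 s.
35790.9 s = 9.94 hours.

9.94 hours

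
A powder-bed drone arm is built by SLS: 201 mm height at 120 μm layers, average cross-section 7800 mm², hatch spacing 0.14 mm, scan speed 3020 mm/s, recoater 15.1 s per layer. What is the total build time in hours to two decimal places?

Number of layers: 201 / 0.12 → 1675 (rounded up).
Per-layer scan distance: 7800 / 0.14 → 55714.3 mm.
Scan time per layer = 55714.3 / 3020 = 18.4484 s.
Layer cycle: 18.4484 + 15.1 → 33.5484 s.
Build time = 1675 × 33.5484 = 56193.57 s = 15.61 hours.

15.61 hours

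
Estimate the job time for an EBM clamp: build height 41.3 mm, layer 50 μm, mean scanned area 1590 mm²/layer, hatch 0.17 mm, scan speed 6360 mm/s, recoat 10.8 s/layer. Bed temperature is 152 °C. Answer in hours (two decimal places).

2.82 hours

Number of layers: 41.3 / 0.05 → 826 (rounded up).
Scan path per layer: 1590 / 0.17 → 9352.9 mm.
Beam time per layer: 9352.9 / 6360 → 1.4706 s.
Per-layer time = 1.4706 + 10.8, so 12.2706 s.
826 layers × 12.2706 s/layer = 10135.5156 s, i.e. 2.82 hours.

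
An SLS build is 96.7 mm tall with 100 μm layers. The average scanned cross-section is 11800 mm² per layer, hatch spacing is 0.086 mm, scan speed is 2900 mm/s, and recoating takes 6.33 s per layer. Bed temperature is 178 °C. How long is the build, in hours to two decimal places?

Layer count = ceil(96.7 / 0.1) = 967.
Per-layer scan distance = 11800 / 0.086, so 137209.3 mm.
Per-layer scan time = 137209.3 / 2900, so 47.3136 s.
Layer cycle = 47.3136 + 6.33 = 53.6436 s.
Build time = 967 × 53.6436 = 51873.3612 s = 14.41 hours.

14.41 hours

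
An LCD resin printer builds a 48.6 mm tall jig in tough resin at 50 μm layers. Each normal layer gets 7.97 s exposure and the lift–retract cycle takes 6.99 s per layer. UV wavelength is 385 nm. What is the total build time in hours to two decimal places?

Layer count = ceil(48.6 / 0.05) = 972.
Each layer takes = 7.97 + 6.99, so 14.96 s.
Total = 972 × 14.96 = 14541.12 s = 4.04 hours.

4.04 hours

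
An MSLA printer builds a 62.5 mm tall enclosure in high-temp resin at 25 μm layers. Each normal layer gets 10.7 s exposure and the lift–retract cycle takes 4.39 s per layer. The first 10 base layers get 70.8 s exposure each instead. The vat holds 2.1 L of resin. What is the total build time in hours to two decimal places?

10.65 hours

Layers = ⌈62.5/0.025⌉ = 2500.
Base layers = 10 × (70.8 + 4.39) = 751.9 s.
Normal layers: 2490 × (10.7 + 4.39) → 37574.1 s.
Total = 751.9 + 37574.1 = 38326 s = 10.65 hours.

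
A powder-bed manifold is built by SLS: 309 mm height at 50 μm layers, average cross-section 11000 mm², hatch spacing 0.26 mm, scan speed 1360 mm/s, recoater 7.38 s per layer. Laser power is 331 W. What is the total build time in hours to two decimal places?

66.07 hours

Layer count = ceil(309 / 0.05) = 6180.
Scan path per layer = 11000 / 0.26, so 42307.7 mm.
Scan time per layer = 42307.7 / 1360 = 31.1086 s.
Per-layer time = 31.1086 + 7.38 = 38.4886 s.
Build time = 6180 × 38.4886 = 237859.548 s = 66.07 hours.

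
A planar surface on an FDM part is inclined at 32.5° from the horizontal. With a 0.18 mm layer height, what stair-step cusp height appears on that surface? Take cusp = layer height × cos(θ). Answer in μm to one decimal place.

151.8 μm

Cusp = layer height × cos(32.5°) = 0.18 × 0.8434 = 0.151812 mm = 151.8 μm.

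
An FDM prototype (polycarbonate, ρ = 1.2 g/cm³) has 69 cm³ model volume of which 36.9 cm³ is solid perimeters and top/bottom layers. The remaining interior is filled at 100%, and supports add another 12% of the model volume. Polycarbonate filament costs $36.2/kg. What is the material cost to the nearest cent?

$3.36

Volume inside the shell = 69 − 36.9 = 32.1 cm³.
Infill deposited = 1.00 × 32.1, so 32.1 cm³.
Support = 0.12 × 69 = 8.28 cm³.
Total printed volume = 36.9 + 32.1 + 8.28, so 77.28 cm³.
Mass: 77.28 × 1.2 → 92.736 g.
At $36.2/kg: 92.736/1000 × 36.2 = $3.36.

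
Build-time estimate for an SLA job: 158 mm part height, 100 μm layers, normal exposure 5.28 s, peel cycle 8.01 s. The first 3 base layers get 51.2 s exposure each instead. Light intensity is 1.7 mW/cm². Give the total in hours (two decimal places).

Layer count = ceil(158 / 0.1) = 1580.
Bottom layers: 3 × (51.2 + 8.01) → 177.63 s.
Normal layers = 1577 × (5.28 + 8.01) = 20958.33 s.
Sum: 177.63 + 20958.33 = 21135.96 s → 5.87 hours.

5.87 hours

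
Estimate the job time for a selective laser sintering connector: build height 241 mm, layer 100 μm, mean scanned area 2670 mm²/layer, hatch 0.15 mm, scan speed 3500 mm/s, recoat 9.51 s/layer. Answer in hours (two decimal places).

Layer count = ceil(241 / 0.1) = 2410.
Hatch length per layer = 2670 / 0.15 = 17800 mm.
Per-layer scan time = 17800 / 3500, so 5.0857 s.
Layer cycle = 5.0857 + 9.51, so 14.5957 s.
2410 layers × 14.5957 s/layer = 35175.637 s, i.e. 9.77 hours.

9.77 hours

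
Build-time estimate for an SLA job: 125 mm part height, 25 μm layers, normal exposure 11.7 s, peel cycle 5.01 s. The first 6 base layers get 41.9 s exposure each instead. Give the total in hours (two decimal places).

23.26 hours

Layers = ⌈125/0.025⌉ = 5000.
Burn-in layers = 6 × (41.9 + 5.01) = 281.46 s.
Remaining layers: 4994 × (11.7 + 5.01) → 83449.74 s.
Total = 281.46 + 83449.74 = 83731.2 s = 23.26 hours.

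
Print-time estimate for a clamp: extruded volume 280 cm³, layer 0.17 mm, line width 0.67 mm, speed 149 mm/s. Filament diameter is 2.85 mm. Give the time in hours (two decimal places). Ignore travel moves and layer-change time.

Line area = 0.17 × 0.67 = 0.1139 mm².
Path length: 280000 mm³ / 0.1139 mm² → 2458296.8 mm.
Print-move time = 2458296.8 / 149, so 16498.6 s.
Converting: 16498.6 s = 4.58 hours.

4.58 hours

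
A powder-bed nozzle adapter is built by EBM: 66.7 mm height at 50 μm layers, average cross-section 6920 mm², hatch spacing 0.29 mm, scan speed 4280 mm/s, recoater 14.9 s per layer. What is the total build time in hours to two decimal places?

7.59 hours

Layers = ⌈66.7/0.05⌉ = 1334.
Hatch length per layer = 6920 / 0.29, so 23862.1 mm.
Scan time per layer = 23862.1 / 4280, so 5.5753 s.
Layer cycle = 5.5753 + 14.9, so 20.4753 s.
1334 layers × 20.4753 s/layer = 27314.0502 s, i.e. 7.59 hours.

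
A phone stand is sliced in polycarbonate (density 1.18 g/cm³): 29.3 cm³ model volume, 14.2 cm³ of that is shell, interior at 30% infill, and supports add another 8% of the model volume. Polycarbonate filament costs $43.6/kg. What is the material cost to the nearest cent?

$1.08

Infill region = 29.3 − 14.2 = 15.1 cm³.
Infill volume: 0.30 × 15.1 → 4.53 cm³.
Support = 0.08 × 29.3, so 2.344 cm³.
Deposited volume = 14.2 + 4.53 + 2.344, so 21.074 cm³.
Mass: 21.074 × 1.18 → 24.86732 g.
Cost = 24.86732 g / 1000 × $43.6/kg = $1.08.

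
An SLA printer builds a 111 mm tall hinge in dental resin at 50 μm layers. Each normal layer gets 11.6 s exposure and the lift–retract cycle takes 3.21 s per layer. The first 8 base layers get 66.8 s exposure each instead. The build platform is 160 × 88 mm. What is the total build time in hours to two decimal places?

9.26 hours

Number of layers: 111 / 0.05 → 2220 (rounded up).
Burn-in layers = 8 × (66.8 + 3.21) = 560.08 s.
Normal layers = 2212 × (11.6 + 3.21) = 32759.72 s.
Sum: 560.08 + 32759.72 = 33319.8 s → 9.26 hours.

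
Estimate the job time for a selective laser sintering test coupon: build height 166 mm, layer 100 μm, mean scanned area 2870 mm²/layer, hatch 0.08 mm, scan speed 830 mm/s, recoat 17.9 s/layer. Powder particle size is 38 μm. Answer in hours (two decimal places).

28.18 hours

Number of layers: 166 / 0.1 → 1660 (rounded up).
Hatch length per layer: 2870 / 0.08 → 35875 mm.
Scan time per layer = 35875 / 830 = 43.2229 s.
Time per layer = 43.2229 + 17.9, so 61.1229 s.
Build time = 1660 × 61.1229 = 101464.014 s = 28.18 hours.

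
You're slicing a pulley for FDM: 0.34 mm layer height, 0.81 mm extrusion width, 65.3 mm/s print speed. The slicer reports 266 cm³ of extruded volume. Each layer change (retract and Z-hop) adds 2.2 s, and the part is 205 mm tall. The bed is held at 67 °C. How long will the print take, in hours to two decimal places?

4.48 hours

Bead cross-section: 0.34 × 0.81 → 0.2754 mm².
Total extruded path = 266000/0.2754 = 965867.8 mm.
Extrusion time = 965867.8 / 65.3, so 14791.2 s.
Layer count = ceil(205 / 0.34) = 603.
Z-hop total = 603 × 2.2, so 1326.6 s.
Altogether 14791.2 + 1326.6 = 16117.8 s, i.e. 4.48 hours.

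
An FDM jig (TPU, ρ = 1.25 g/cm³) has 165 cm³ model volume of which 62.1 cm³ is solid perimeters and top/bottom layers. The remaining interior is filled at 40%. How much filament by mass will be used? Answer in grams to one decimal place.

Volume inside the shell: 165 − 62.1 → 102.9 cm³.
Deposited infill = 0.40 × 102.9, so 41.16 cm³.
Total printed volume: 62.1 + 41.16 → 103.26 cm³.
Mass: 103.26 × 1.25 → 129.075 g.

129.1 g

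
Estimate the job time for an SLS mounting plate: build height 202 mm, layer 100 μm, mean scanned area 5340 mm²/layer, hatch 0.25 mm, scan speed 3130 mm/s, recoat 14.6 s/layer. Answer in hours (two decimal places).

12.02 hours

Layers = ⌈202/0.1⌉ = 2020.
Scan path per layer = 5340 / 0.25 = 21360 mm.
Scan time per layer = 21360 / 3130 = 6.8243 s.
Per-layer time: 6.8243 + 14.6 → 21.4243 s.
2020 layers × 21.4243 s/layer = 43277.086 s, i.e. 12.02 hours.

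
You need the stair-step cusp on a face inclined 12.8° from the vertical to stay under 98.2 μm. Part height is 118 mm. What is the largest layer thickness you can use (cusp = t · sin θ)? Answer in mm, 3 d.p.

0.443 mm

sin(12.8°) = 0.2215; t_max = 0.0982/0.2215 = 0.443 mm.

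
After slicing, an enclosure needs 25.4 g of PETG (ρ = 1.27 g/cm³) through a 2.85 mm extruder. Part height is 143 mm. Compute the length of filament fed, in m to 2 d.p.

Volume = 25.4 g / 1.27 g·cm⁻³ = 20 cm³ = 20000 mm³.
Cross-section of 2.85 mm filament: π·(2.85/2)² = 6.3794 mm².
L = V/A = 20000/6.3794 = 3135.09 mm → 3.14 m.

3.14 m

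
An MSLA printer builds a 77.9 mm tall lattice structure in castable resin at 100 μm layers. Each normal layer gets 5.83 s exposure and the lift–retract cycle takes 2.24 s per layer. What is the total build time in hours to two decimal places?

Number of layers: 77.9 / 0.1 → 779 (rounded up).
Per-layer time: 5.83 + 2.24 → 8.07 s.
Total = 779 × 8.07 = 6286.53 s = 1.75 hours.

1.75 hours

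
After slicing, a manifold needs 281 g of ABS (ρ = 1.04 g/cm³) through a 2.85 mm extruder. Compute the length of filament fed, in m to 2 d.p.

Volume = 281 g / 1.04 g·cm⁻³ = 270.1923 cm³ = 270192.3 mm³.
Filament cross-section = π × (2.85/2)² = 6.3794 mm².
L = V/A = 270192.3/6.3794 = 42353.87 mm → 42.35 m.

42.35 m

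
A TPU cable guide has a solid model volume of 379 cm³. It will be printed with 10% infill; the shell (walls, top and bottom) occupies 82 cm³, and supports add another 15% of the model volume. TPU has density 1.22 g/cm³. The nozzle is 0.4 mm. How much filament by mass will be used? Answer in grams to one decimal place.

Infill region: 379 − 82 → 297 cm³.
Infill deposited = 0.10 × 297, so 29.7 cm³.
Support = 0.15 × 379 = 56.85 cm³.
Deposited volume: 82 + 29.7 + 56.85 → 168.55 cm³.
Mass = 168.55 × 1.22 = 205.631 g.

205.6 g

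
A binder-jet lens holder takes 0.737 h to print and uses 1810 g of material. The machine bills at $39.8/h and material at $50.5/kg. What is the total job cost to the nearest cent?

Machine-time cost: 39.8 × 0.737 → $29.3326.
Material cost = 50.5 × 1810/1000 = $91.405.
Total = 29.3326 + 91.405 = 120.7376 ≈ $120.74.

$120.74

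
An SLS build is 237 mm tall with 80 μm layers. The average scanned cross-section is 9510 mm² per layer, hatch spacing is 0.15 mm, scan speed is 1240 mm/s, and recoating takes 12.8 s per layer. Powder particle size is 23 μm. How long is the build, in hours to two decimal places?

Layers = ⌈237/0.08⌉ = 2963.
Hatch length per layer = 9510 / 0.15, so 63400 mm.
Scan time per layer: 63400 / 1240 → 51.129 s.
Layer cycle: 51.129 + 12.8 → 63.929 s.
Total: 2963 × 63.929 s = 189421.627 s → 52.62 hours.

52.62 hours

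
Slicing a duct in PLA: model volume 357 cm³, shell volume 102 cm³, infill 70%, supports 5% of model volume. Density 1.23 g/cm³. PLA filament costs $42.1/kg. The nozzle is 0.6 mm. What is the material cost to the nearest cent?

$15.45

Infill region = 357 − 102, so 255 cm³.
Infill volume: 0.70 × 255 → 178.5 cm³.
Support: 0.05 × 357 → 17.85 cm³.
Deposited volume = 102 + 178.5 + 17.85 = 298.35 cm³.
Mass: 298.35 × 1.23 → 366.9705 g.
At $42.1/kg: 366.9705/1000 × 42.1 = $15.45.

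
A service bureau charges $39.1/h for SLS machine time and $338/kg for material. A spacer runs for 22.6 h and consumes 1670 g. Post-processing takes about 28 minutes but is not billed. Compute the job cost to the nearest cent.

Machine-time cost = 39.1 × 22.6, so $883.66.
Feedstock cost: 338 × 1670/1000 → $564.46.
Job cost: 883.66 + 564.46 = $1448.12.

$1448.12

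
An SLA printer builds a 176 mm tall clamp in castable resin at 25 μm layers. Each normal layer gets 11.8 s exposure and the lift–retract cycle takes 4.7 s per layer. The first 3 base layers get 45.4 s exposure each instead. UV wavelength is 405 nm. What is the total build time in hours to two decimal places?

Number of layers: 176 / 0.025 → 7040 (rounded up).
Bottom layers = 3 × (45.4 + 4.7), so 150.3 s.
Regular layers: 7037 × (11.8 + 4.7) → 116110.5 s.
Sum: 150.3 + 116110.5 = 116260.8 s → 32.29 hours.

32.29 hours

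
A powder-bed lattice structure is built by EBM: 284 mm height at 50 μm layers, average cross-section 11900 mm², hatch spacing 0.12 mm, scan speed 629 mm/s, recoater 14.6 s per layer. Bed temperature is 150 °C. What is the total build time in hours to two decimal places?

Layer count = ceil(284 / 0.05) = 5680.
Scan path per layer = 11900 / 0.12 = 99166.7 mm.
Scan time per layer = 99166.7 / 629 = 157.6577 s.
Layer cycle: 157.6577 + 14.6 → 172.2577 s.
Build time = 5680 × 172.2577 = 978423.736 s = 271.78 hours.

271.78 hours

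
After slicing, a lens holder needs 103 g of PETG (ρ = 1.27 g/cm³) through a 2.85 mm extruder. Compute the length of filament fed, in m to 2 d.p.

12.71 m

Extruded volume: 103/1.27 = 81.1024 cm³ (81102.4 mm³).
Cross-section of 2.85 mm filament: π·(2.85/2)² = 6.3794 mm².
Length = 81102.4 / 6.3794 = 12713.17 mm = 12.71 m.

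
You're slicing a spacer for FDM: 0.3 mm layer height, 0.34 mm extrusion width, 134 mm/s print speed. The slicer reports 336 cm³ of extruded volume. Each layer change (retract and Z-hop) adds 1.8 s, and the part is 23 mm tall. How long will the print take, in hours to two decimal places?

Line area = 0.3 × 0.34 = 0.102 mm².
Toolpath length = 336 cm³ / 0.102 mm² = 336000 / 0.102 = 3294117.6 mm.
Print-move time: 3294117.6 / 134 → 24583 s.
Number of layers: 23 / 0.3 → 77 (rounded up).
Z-hop total = 77 × 1.8, so 138.6 s.
Total = 24583 + 138.6 = 24721.6 s = 6.87 hours.

6.87 hours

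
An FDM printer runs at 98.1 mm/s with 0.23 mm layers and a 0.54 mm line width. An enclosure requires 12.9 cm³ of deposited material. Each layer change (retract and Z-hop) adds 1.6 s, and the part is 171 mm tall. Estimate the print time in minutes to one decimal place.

Extrusion cross-section = 0.23 × 0.54 = 0.1242 mm².
Path length: 12900 mm³ / 0.1242 mm² → 103864.7 mm.
Time extruding: 103864.7 / 98.1 → 1058.8 s.
Layers = ⌈171/0.23⌉ = 744.
Z-hop total = 744 × 1.6 = 1190.4 s.
Altogether 1058.8 + 1190.4 = 2249.2 s, i.e. 37.5 minutes.

37.5 minutes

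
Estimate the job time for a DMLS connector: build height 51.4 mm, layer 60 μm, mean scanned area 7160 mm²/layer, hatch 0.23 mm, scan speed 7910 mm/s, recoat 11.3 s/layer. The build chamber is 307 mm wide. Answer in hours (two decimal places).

3.63 hours

Layer count = ceil(51.4 / 0.06) = 857.
Hatch length per layer: 7160 / 0.23 → 31130.4 mm.
Scan time per layer = 31130.4 / 7910, so 3.9356 s.
Layer cycle = 3.9356 + 11.3 = 15.2356 s.
857 layers × 15.2356 s/layer = 13056.9092 s, i.e. 3.63 hours.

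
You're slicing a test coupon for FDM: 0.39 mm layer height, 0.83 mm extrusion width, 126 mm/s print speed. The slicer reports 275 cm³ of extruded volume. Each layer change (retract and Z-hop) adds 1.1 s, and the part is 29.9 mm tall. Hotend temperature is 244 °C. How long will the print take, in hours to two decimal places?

1.90 hours

Bead cross-section = 0.39 × 0.83, so 0.3237 mm².
Path length: 275000 mm³ / 0.3237 mm² → 849552.1 mm.
Time extruding = 849552.1 / 126 = 6742.5 s.
Layers = ⌈29.9/0.39⌉ = 77.
Non-print overhead = 77 × 1.1, so 84.7 s.
Altogether 6742.5 + 84.7 = 6827.2 s, i.e. 1.90 hours.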